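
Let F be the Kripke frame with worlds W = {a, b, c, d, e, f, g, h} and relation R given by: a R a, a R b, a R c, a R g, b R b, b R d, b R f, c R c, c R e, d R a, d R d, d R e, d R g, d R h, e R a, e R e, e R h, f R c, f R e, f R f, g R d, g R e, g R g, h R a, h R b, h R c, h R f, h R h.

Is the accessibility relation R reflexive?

Yes

Reflexive: yes — every world is R-related to itself.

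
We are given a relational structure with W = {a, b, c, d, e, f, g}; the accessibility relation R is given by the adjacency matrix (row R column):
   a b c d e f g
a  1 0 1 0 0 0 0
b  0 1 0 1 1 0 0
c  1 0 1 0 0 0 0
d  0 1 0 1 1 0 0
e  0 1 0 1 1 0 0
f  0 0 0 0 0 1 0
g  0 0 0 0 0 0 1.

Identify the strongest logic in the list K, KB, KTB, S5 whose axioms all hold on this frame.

Symmetric (axiom B): yes — every pair in R has its reverse in R.
Reflexive (axiom T): yes — every world is R-related to itself.
Euclidean (axiom 5): yes — any two successors of a common world are R-related.
So F validates K, KB, KTB, S5. The strongest is S5.

S5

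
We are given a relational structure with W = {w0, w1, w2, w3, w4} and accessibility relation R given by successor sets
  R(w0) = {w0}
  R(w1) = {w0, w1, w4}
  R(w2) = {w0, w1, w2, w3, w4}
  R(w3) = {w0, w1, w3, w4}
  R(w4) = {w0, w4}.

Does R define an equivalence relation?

Reflexive: yes — every world is R-related to itself.
Symmetric: no — w1 R w0 but not w0 R w1.
Transitive: yes — every two-step R-path is closed by a direct edge.
So R is not an equivalence relation.

No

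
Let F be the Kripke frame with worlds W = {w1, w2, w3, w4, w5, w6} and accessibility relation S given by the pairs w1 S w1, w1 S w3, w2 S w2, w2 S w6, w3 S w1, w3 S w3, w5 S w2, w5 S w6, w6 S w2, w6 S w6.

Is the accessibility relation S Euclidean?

Euclidean: yes — any two successors of a common world are S-related.

Yes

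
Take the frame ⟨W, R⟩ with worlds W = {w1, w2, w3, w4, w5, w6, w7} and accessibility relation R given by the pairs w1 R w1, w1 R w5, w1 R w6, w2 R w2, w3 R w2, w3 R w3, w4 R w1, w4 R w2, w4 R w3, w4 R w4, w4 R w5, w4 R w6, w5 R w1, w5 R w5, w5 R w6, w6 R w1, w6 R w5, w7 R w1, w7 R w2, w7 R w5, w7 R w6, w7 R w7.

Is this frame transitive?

Transitive: no — w6 R w1 and w1 R w6, but not w6 R w6.

No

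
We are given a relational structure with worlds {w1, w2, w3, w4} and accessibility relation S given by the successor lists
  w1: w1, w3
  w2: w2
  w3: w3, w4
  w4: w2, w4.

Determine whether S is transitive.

Transitive: no — w1 S w3 and w3 S w4, but not w1 S w4.

No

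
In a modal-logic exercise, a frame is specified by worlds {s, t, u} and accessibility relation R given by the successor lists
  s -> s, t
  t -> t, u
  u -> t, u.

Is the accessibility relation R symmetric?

No

Symmetric: no — s R t but not t R s.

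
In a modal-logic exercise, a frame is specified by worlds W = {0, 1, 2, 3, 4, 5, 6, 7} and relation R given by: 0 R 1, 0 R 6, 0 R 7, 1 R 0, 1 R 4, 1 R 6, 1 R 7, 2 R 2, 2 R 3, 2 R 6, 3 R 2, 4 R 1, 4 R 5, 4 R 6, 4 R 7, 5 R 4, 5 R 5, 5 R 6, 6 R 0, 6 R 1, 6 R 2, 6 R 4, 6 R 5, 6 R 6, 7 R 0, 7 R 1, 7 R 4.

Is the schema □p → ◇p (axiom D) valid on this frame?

Yes

Axiom D corresponds to the accessibility relation being serial.
Serial: yes — every world has a successor (e.g. 0 R 1).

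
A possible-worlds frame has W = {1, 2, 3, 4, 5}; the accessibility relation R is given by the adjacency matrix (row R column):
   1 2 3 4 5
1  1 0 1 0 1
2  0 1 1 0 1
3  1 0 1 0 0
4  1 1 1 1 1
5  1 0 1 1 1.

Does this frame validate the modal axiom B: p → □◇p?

No

The schema B characterises exactly the symmetric frames.
Symmetric: no — 2 R 3 but not 3 R 2.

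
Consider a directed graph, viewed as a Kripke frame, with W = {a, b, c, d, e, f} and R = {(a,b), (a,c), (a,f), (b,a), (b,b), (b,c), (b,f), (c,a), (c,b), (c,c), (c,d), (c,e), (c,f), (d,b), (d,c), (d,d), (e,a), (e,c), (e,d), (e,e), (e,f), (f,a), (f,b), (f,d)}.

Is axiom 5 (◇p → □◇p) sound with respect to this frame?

No

Axiom 5 corresponds to the accessibility relation being Euclidean.
Euclidean: no — a R f and a R c, but not f R c.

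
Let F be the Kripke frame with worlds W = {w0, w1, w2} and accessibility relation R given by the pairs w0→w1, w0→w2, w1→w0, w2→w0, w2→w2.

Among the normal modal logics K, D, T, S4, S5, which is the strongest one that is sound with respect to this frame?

D

Serial (axiom D): yes — every world has a successor (e.g. w0 R w1).
Reflexive (axiom T): no — w0 is not related to itself.
Transitive (axiom 4): no — w1 R w0 and w0 R w2, but not w1 R w2.
Euclidean (axiom 5): no — w0 R w1 and w0 R w2, but not w1 R w2.
So F validates K, D; T would additionally require R to be reflexive. The strongest is D.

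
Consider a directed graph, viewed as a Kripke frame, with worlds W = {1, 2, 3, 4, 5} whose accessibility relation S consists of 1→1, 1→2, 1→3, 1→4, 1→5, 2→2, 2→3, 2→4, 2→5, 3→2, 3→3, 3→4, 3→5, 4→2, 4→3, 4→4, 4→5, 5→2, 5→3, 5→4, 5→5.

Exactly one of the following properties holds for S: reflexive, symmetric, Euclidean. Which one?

reflexive

Reflexive: yes — every world is S-related to itself.
Symmetric: no — 1 S 2 but not 2 S 1.
Euclidean: no — 1 S 2 and 1 S 1, but not 2 S 1.
Only reflexive holds.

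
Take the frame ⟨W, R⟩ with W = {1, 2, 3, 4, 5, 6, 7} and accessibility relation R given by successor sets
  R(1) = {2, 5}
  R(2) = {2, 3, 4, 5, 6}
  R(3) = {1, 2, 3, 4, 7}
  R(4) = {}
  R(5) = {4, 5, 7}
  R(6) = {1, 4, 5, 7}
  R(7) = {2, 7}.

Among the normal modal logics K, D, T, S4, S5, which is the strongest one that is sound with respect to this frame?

Serial (axiom D): no — 4 has no R-successor.
Reflexive (axiom T): no — 1 is not related to itself.
Transitive (axiom 4): no — 1 R 2 and 2 R 3, but not 1 R 3.
Euclidean (axiom 5): no — 1 R 5 and 1 R 2, but not 5 R 2.
So F validates K; D would additionally require R to be serial. The strongest is K.

K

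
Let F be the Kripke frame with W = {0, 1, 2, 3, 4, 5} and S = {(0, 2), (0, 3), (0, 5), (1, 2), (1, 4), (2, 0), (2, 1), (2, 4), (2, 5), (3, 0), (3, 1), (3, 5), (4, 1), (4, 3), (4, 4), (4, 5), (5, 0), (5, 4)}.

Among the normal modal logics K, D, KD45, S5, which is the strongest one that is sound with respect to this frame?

D

Serial (axiom D): yes — every world has a successor (e.g. 0 S 2).
Euclidean (axiom 5): no — 0 S 2 and 0 S 3, but not 2 S 3.
Transitive (axiom 4): no — 0 S 2 and 2 S 1, but not 0 S 1.
Reflexive (axiom T): no — 0 is not related to itself.
So F validates K, D; KD45 would additionally require S to be Euclidean and transitive. The strongest is D.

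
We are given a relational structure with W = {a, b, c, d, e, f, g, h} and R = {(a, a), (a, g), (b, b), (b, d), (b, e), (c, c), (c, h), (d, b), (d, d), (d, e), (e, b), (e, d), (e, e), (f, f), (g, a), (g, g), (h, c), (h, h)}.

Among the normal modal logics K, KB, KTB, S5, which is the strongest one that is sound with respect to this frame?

Symmetric (axiom B): yes — every pair in R has its reverse in R.
Reflexive (axiom T): yes — every world is R-related to itself.
Euclidean (axiom 5): yes — any two successors of a common world are R-related.
So F validates K, KB, KTB, S5. The strongest is S5.

S5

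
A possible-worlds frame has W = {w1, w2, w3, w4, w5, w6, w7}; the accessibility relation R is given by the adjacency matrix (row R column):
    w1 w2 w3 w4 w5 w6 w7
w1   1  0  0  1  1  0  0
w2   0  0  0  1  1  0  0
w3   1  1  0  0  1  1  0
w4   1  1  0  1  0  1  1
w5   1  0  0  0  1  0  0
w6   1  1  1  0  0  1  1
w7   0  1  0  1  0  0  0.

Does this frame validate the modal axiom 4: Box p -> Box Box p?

No

Axiom 4 corresponds to the accessibility relation being transitive.
Transitive: no — w1 R w4 and w4 R w2, but not w1 R w2.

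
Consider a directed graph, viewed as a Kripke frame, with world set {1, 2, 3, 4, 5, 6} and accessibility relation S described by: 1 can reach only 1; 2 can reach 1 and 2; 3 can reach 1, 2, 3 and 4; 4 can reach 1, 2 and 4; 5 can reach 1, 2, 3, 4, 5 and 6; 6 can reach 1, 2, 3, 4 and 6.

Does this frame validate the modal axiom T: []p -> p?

Yes

Axiom T corresponds to the accessibility relation being reflexive.
Reflexive: yes — every world is S-related to itself.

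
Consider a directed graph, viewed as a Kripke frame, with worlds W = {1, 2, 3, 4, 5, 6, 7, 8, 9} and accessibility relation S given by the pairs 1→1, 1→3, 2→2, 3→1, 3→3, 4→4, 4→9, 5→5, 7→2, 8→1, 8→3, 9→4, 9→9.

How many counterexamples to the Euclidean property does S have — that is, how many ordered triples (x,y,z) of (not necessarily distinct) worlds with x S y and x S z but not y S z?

0

S is Euclidean; there are no such tuples.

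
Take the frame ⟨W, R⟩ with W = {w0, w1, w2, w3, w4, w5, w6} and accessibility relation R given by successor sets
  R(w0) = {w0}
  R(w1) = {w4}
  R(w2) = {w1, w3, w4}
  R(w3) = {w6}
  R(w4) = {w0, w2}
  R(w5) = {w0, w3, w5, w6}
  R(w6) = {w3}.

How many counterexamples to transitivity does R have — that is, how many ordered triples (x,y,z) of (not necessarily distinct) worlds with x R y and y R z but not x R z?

10

Enumerating: (w1,w4,w0), (w1,w4,w2), (w2,w3,w6), (w2,w4,w0), (w2,w4,w2), (w3,w6,w3), (w4,w2,w1), (w4,w2,w3), (w4,w2,w4), (w6,w3,w6).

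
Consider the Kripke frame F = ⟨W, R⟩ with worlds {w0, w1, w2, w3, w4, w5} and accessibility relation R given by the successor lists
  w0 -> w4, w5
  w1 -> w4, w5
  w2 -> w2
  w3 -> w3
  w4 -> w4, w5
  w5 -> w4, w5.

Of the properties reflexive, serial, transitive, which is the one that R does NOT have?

reflexive

Reflexive: no — w0 is not related to itself.
Serial: yes — every world has a successor (e.g. w0 R w4).
Transitive: yes — every two-step R-path is closed by a direct edge.
Only reflexive fails.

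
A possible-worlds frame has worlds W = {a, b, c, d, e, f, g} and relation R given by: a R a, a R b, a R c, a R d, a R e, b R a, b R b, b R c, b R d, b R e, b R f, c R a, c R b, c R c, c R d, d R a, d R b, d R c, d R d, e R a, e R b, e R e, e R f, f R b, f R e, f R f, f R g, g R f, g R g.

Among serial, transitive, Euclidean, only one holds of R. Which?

Serial: yes — every world has a successor (e.g. a R a).
Transitive: no — a R b and b R f, but not a R f.
Euclidean: no — a R c and a R e, but not c R e.
Only serial holds.

serial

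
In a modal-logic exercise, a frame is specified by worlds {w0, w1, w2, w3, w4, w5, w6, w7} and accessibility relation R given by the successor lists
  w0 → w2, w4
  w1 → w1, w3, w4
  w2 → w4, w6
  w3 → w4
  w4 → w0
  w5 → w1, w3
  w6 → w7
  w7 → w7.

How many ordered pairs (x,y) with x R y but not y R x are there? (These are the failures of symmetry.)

Enumerating: (w0,w2), (w1,w3), (w1,w4), (w2,w4), (w2,w6), (w3,w4), (w5,w1), (w5,w3), (w6,w7).

9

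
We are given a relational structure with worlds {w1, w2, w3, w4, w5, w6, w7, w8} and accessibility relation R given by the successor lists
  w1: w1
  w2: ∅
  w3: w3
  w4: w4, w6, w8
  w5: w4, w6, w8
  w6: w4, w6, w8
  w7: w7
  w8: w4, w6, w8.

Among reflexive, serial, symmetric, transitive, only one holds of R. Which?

transitive

Reflexive: no — w2 is not related to itself.
Serial: no — w2 has no R-successor.
Symmetric: no — w5 R w4 but not w4 R w5.
Transitive: yes — every two-step R-path is closed by a direct edge.
Only transitive holds.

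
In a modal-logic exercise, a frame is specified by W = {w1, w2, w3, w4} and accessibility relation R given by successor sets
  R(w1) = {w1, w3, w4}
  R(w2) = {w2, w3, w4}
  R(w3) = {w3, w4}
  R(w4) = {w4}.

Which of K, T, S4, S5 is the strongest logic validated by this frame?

Reflexive (axiom T): yes — every world is R-related to itself.
Transitive (axiom 4): yes — every two-step R-path is closed by a direct edge.
Euclidean (axiom 5): no — w1 R w4 and w1 R w3, but not w4 R w3.
So F validates K, T, S4; S5 would additionally require R to be Euclidean. The strongest is S4.

S4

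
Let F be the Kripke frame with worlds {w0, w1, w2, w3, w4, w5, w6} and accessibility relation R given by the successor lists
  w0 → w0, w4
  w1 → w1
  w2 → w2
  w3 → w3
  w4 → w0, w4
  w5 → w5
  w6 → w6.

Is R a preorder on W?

Reflexive: yes — every world is R-related to itself.
Transitive: yes — every two-step R-path is closed by a direct edge.
So R is a preorder.

Yes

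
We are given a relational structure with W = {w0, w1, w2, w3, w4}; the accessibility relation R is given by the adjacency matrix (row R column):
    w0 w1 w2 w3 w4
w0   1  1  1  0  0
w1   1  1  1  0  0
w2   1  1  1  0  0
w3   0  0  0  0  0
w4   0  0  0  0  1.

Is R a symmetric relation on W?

Yes

Symmetric: yes — every pair in R has its reverse in R.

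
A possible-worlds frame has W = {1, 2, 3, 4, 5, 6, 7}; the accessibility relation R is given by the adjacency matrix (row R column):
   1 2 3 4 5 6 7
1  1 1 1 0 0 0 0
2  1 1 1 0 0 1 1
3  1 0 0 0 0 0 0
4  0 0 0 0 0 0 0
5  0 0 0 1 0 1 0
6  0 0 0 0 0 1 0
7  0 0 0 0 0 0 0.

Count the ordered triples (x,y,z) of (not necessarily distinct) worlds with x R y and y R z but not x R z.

Enumerating: (1,2,6), (1,2,7), (3,1,2), (3,1,3).

4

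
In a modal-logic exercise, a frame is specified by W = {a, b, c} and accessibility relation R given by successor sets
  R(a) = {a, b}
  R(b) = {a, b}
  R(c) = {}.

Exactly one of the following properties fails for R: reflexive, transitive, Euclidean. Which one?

Reflexive: no — c is not related to itself.
Transitive: yes — every two-step R-path is closed by a direct edge.
Euclidean: yes — any two successors of a common world are R-related.
Only reflexive fails.

reflexive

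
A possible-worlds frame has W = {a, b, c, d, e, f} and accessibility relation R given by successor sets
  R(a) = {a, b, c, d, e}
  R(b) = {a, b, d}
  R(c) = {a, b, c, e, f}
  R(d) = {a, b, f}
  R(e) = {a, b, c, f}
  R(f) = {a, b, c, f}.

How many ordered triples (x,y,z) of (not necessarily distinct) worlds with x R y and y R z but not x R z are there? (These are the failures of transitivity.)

21

Enumerating: (a,c,f), (a,d,f), (a,e,f), (b,a,c), (b,a,e), (b,d,f), (c,a,d), (c,b,d), (d,a,c), (d,a,d), (d,a,e), (d,b,d), … and 9 more.
Total: 21.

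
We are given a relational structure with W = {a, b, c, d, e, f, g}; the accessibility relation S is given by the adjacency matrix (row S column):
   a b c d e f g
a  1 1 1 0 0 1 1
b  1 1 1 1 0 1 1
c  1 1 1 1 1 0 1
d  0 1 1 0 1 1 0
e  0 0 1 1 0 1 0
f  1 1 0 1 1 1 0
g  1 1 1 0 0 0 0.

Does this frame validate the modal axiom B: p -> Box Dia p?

Axiom B corresponds to the accessibility relation being symmetric.
Symmetric: yes — every pair in S has its reverse in S.

Yes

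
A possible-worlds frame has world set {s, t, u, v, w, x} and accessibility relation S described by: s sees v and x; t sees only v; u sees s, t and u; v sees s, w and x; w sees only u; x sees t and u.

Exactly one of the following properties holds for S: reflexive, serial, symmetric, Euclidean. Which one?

serial

Reflexive: no — s is not related to itself.
Serial: yes — every world has a successor (e.g. s S v).
Symmetric: no — s S x but not x S s.
Euclidean: no — s S x and s S v, but not x S v.
Only serial holds.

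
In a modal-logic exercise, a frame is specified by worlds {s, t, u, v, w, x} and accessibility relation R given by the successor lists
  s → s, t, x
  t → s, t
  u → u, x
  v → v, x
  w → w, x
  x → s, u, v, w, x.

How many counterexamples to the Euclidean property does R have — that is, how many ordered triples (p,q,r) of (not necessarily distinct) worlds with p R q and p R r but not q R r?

14

Enumerating: (s,t,x), (s,x,t), (x,s,u), (x,s,v), (x,s,w), (x,u,s), (x,u,v), (x,u,w), (x,v,s), (x,v,u), (x,v,w), (x,w,s), (x,w,u), (x,w,v).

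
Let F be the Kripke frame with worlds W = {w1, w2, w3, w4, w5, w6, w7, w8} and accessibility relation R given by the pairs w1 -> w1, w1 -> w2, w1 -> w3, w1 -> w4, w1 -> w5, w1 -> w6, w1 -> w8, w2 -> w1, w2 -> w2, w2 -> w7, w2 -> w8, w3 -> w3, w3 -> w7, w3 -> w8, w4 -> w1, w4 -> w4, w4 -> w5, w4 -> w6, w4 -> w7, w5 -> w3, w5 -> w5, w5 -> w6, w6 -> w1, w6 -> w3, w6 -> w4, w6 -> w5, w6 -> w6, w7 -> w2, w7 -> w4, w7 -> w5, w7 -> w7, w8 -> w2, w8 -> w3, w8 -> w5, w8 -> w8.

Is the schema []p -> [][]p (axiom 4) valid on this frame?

No

By correspondence theory, 4 is valid on a frame iff R is transitive.
Transitive: no — w1 R w2 and w2 R w7, but not w1 R w7.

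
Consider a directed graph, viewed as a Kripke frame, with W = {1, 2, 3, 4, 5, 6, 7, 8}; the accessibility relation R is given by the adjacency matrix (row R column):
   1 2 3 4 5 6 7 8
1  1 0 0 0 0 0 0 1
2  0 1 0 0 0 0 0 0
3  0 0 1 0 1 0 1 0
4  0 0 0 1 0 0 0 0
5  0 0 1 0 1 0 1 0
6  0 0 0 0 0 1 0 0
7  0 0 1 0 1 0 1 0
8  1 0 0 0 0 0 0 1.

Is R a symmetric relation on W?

Yes

Symmetric: yes — every pair in R has its reverse in R.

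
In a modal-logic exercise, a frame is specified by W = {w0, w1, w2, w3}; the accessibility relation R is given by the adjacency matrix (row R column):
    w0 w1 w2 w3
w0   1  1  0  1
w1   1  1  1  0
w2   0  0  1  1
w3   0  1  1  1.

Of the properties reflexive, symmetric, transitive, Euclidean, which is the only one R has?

Reflexive: yes — every world is R-related to itself.
Symmetric: no — w0 R w3 but not w3 R w0.
Transitive: no — w0 R w1 and w1 R w2, but not w0 R w2.
Euclidean: no — w0 R w1 and w0 R w3, but not w1 R w3.
Only reflexive holds.

reflexive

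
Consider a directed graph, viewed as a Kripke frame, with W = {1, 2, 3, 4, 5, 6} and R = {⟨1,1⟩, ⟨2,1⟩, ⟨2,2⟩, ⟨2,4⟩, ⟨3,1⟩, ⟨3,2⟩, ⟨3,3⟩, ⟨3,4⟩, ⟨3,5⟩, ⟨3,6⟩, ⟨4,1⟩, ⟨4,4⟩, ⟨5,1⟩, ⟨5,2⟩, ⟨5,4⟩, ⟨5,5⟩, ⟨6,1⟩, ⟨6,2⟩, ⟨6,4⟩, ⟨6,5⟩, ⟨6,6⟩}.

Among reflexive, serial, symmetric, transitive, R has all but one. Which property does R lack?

symmetric

Reflexive: yes — every world is R-related to itself.
Serial: yes — every world has a successor (e.g. 1 R 1).
Symmetric: no — 2 R 1 but not 1 R 2.
Transitive: yes — every two-step R-path is closed by a direct edge.
Only symmetric fails.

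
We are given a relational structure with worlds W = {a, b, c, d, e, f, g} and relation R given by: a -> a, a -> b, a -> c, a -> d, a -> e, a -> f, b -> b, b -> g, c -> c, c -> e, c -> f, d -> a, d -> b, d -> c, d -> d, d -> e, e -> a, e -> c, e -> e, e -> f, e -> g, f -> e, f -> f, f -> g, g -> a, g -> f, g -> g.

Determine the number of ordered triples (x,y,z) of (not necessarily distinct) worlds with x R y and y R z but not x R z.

23

Enumerating: (a,b,g), (a,e,g), (a,f,g), (b,g,a), (b,g,f), (c,e,a), (c,e,g), (c,f,g), (d,a,f), (d,b,g), (d,c,f), (d,e,f), … and 11 more.
Total: 23.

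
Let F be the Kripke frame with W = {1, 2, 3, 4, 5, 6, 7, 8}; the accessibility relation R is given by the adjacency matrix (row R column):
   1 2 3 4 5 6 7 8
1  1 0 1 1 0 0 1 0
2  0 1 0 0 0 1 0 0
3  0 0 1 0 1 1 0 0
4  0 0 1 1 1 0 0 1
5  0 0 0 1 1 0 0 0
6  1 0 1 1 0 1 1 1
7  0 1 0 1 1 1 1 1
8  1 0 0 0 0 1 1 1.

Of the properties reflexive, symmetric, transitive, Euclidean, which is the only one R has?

Reflexive: yes — every world is R-related to itself.
Symmetric: no — 1 R 3 but not 3 R 1.
Transitive: no — 1 R 3 and 3 R 5, but not 1 R 5.
Euclidean: no — 1 R 3 and 1 R 4, but not 3 R 4.
Only reflexive holds.

reflexive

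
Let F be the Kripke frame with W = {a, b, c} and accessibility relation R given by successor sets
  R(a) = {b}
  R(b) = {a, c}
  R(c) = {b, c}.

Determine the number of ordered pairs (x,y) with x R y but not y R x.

R is symmetric; there are no such tuples.

0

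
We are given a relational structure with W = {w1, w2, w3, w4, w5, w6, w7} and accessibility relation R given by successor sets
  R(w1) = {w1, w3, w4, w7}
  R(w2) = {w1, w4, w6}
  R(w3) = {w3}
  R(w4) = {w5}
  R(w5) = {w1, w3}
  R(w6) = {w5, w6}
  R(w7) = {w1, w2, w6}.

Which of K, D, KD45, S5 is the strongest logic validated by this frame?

D

Serial (axiom D): yes — every world has a successor (e.g. w1 R w1).
Euclidean (axiom 5): no — w1 R w3 and w1 R w4, but not w3 R w4.
Transitive (axiom 4): no — w1 R w4 and w4 R w5, but not w1 R w5.
Reflexive (axiom T): no — w2 is not related to itself.
So F validates K, D; KD45 would additionally require R to be Euclidean and transitive. The strongest is D.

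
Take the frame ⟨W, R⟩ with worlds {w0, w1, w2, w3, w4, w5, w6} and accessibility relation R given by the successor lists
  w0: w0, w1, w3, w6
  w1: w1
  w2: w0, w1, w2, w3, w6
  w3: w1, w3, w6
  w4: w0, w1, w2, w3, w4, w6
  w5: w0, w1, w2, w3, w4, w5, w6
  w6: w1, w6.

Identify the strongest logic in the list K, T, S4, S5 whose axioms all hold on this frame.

Reflexive (axiom T): yes — every world is R-related to itself.
Transitive (axiom 4): yes — every two-step R-path is closed by a direct edge.
Euclidean (axiom 5): no — w0 R w1 and w0 R w3, but not w1 R w3.
So F validates K, T, S4; S5 would additionally require R to be Euclidean. The strongest is S4.

S4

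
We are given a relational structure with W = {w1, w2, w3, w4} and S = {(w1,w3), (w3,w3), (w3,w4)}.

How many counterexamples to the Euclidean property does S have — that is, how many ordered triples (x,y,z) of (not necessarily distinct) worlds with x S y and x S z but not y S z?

2

Enumerating: (w3,w4,w3), (w3,w4,w4).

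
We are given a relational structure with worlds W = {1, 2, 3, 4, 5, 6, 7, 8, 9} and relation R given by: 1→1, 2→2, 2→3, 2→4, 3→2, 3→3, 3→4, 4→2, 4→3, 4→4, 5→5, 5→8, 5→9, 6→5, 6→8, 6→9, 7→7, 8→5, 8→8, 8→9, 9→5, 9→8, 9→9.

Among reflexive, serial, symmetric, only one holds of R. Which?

Reflexive: no — 6 is not related to itself.
Serial: yes — every world has a successor (e.g. 1 R 1).
Symmetric: no — 6 R 5 but not 5 R 6.
Only serial holds.

serial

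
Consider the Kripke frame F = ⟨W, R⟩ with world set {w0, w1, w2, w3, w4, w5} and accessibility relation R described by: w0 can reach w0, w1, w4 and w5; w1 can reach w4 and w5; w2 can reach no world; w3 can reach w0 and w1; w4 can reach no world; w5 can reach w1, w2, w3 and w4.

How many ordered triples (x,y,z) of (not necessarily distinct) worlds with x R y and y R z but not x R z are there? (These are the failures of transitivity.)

Enumerating: (w0,w5,w2), (w0,w5,w3), (w1,w5,w1), (w1,w5,w2), (w1,w5,w3), (w3,w0,w4), (w3,w0,w5), (w3,w1,w4), (w3,w1,w5), (w5,w1,w5), (w5,w3,w0).

11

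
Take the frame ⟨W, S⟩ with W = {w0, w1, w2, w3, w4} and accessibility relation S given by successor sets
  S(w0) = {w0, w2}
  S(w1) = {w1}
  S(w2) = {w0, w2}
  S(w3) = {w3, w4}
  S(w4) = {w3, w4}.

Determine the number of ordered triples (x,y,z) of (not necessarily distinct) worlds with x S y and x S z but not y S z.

S is Euclidean; there are no such tuples.

0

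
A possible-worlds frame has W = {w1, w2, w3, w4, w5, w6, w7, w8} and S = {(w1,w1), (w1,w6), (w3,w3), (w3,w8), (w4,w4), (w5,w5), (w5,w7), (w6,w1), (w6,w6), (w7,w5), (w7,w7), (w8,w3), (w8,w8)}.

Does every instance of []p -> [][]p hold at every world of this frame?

The schema 4 characterises exactly the transitive frames.
Transitive: yes — every two-step S-path is closed by a direct edge.

Yes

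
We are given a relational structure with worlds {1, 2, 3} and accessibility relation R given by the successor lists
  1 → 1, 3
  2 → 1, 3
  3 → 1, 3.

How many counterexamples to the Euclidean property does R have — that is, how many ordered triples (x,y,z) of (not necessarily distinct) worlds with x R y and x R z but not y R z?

0

R is Euclidean; there are no such tuples.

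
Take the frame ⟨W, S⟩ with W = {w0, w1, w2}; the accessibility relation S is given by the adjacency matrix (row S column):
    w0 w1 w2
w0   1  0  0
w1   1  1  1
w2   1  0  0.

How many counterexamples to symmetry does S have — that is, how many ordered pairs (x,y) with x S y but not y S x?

Enumerating: (w1,w0), (w1,w2), (w2,w0).

3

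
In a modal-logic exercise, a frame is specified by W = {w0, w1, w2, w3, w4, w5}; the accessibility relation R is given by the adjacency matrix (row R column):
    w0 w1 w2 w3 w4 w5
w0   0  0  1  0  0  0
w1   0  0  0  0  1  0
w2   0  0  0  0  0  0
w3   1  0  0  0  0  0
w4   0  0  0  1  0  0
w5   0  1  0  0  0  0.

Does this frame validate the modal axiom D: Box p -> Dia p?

No

Axiom D corresponds to the accessibility relation being serial.
Serial: no — w2 has no R-successor.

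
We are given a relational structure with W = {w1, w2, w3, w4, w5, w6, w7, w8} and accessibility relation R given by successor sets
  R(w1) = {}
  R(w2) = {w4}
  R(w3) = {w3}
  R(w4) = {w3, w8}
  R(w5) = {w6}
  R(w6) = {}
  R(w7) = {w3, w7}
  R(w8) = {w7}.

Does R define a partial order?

Reflexive: no — w1 is not related to itself.
Transitive: no — w2 R w4 and w4 R w3, but not w2 R w3.
Antisymmetric: yes — no distinct pair is related both ways.
So R is not a partial order.

No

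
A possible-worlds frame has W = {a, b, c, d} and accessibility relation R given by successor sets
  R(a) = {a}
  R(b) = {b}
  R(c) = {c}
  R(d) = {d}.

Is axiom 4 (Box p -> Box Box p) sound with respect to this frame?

The schema 4 characterises exactly the transitive frames.
Transitive: yes — every two-step R-path is closed by a direct edge.

Yes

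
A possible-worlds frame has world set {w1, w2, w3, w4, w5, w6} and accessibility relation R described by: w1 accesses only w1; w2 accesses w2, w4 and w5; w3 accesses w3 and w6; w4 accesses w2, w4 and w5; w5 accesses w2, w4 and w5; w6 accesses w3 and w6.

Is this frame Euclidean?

Euclidean: yes — any two successors of a common world are R-related.

Yes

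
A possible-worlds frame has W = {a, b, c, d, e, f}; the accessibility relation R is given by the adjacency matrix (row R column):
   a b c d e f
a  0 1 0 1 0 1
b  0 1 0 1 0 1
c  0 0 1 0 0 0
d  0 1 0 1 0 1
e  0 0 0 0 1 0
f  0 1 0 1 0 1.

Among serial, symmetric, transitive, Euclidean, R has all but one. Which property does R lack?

symmetric

Serial: yes — every world has a successor (e.g. a R b).
Symmetric: no — a R b but not b R a.
Transitive: yes — every two-step R-path is closed by a direct edge.
Euclidean: yes — any two successors of a common world are R-related.
Only symmetric fails.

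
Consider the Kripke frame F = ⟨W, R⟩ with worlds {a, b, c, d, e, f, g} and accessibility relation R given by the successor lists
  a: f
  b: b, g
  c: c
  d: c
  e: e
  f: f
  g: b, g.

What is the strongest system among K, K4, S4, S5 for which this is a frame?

K4

Transitive (axiom 4): yes — every two-step R-path is closed by a direct edge.
Reflexive (axiom T): no — a is not related to itself.
Euclidean (axiom 5): yes — any two successors of a common world are R-related.
So F validates K, K4; S4 would additionally require R to be reflexive. The strongest is K4.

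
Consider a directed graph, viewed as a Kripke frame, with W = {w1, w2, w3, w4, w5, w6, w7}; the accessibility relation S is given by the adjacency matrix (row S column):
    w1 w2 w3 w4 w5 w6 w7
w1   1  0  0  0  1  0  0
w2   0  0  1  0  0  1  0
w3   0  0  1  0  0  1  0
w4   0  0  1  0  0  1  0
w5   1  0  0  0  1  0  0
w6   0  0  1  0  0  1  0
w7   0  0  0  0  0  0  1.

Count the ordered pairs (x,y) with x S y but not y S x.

4

Enumerating: (w2,w3), (w2,w6), (w4,w3), (w4,w6).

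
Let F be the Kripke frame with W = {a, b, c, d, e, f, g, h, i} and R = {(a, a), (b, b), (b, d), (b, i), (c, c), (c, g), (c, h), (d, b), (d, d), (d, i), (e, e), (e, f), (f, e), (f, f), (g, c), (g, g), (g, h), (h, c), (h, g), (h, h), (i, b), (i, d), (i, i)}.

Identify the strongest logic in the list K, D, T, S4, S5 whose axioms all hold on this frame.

S5

Serial (axiom D): yes — every world has a successor (e.g. a R a).
Reflexive (axiom T): yes — every world is R-related to itself.
Transitive (axiom 4): yes — every two-step R-path is closed by a direct edge.
Euclidean (axiom 5): yes — any two successors of a common world are R-related.
So F validates K, D, T, S4, S5. The strongest is S5.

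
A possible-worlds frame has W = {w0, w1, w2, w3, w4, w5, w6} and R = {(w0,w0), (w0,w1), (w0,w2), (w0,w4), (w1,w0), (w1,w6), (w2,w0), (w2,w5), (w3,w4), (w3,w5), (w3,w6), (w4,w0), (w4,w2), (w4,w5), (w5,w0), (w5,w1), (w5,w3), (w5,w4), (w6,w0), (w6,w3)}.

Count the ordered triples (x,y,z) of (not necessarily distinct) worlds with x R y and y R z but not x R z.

37

Enumerating: (w0,w1,w6), (w0,w2,w5), (w0,w4,w5), (w1,w0,w1), (w1,w0,w2), (w1,w0,w4), (w1,w6,w3), (w2,w0,w1), (w2,w0,w2), (w2,w0,w4), (w2,w5,w1), (w2,w5,w3), … and 25 more.
Total: 37.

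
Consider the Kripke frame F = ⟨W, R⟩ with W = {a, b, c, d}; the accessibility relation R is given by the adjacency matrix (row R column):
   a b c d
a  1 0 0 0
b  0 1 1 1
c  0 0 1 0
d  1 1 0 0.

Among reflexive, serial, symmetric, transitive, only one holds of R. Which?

Reflexive: no — d is not related to itself.
Serial: yes — every world has a successor (e.g. a R a).
Symmetric: no — b R c but not c R b.
Transitive: no — b R d and d R a, but not b R a.
Only serial holds.

serial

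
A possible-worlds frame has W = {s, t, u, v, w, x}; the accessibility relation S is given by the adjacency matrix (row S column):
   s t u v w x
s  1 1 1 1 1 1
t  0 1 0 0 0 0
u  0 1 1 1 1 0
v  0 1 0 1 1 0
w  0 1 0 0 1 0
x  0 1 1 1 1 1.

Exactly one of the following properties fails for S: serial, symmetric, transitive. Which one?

Serial: yes — every world has a successor (e.g. s S s).
Symmetric: no — s S t but not t S s.
Transitive: yes — every two-step S-path is closed by a direct edge.
Only symmetric fails.

symmetric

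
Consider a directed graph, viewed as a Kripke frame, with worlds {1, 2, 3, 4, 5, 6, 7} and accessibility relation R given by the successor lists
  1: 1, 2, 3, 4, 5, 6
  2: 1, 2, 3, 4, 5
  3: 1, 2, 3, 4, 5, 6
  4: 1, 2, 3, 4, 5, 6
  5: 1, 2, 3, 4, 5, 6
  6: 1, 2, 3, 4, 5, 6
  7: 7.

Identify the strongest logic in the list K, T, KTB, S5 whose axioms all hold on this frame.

T

Reflexive (axiom T): yes — every world is R-related to itself.
Symmetric (axiom B): no — 6 R 2 but not 2 R 6.
Euclidean (axiom 5): no — 1 R 2 and 1 R 6, but not 2 R 6.
So F validates K, T; KTB would additionally require R to be symmetric. The strongest is T.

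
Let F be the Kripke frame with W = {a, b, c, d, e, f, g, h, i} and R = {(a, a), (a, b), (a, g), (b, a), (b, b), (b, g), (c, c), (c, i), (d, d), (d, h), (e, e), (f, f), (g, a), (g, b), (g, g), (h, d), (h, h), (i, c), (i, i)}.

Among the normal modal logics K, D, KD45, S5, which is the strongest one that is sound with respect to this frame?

Serial (axiom D): yes — every world has a successor (e.g. a R a).
Euclidean (axiom 5): yes — any two successors of a common world are R-related.
Transitive (axiom 4): yes — every two-step R-path is closed by a direct edge.
Reflexive (axiom T): yes — every world is R-related to itself.
So F validates K, D, KD45, S5. The strongest is S5.

S5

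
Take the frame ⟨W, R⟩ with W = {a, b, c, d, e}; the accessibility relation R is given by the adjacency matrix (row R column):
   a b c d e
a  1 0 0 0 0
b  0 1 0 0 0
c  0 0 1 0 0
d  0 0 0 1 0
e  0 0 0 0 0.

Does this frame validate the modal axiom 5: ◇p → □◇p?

Yes

By correspondence theory, 5 is valid on a frame iff R is Euclidean.
Euclidean: yes — any two successors of a common world are R-related.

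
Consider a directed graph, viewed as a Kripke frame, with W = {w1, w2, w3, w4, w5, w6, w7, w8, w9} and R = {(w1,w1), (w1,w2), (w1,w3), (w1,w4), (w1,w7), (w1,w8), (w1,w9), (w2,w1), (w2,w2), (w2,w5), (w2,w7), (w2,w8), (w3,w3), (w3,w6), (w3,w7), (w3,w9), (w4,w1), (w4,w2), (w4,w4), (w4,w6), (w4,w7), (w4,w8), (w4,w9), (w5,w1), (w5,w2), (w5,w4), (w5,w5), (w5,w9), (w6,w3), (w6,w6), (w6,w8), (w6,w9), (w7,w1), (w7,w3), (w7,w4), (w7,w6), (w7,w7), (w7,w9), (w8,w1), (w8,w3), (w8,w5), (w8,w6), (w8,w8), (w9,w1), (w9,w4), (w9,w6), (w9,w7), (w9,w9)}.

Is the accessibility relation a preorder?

No

Reflexive: yes — every world is R-related to itself.
Transitive: no — w1 R w2 and w2 R w5, but not w1 R w5.
So R is not a preorder.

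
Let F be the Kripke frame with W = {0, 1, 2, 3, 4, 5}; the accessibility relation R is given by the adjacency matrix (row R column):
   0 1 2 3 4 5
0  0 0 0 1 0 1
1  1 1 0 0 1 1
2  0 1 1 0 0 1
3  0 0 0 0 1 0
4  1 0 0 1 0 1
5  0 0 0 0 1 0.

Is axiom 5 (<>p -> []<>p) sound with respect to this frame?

Axiom 5 corresponds to the accessibility relation being Euclidean.
Euclidean: no — 0 R 3 and 0 R 5, but not 3 R 5.

No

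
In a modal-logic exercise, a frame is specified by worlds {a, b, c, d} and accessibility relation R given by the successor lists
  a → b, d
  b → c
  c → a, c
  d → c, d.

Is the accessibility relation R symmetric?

No

Symmetric: no — a R b but not b R a.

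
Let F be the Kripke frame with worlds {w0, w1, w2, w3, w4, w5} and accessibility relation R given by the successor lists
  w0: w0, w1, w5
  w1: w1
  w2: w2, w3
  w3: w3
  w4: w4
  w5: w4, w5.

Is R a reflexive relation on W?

Reflexive: yes — every world is R-related to itself.

Yes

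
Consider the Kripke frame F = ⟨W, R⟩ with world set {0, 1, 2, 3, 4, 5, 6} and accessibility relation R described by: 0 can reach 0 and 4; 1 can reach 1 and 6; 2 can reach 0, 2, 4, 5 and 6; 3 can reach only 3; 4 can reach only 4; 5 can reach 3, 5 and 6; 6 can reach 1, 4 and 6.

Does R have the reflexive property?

Reflexive: yes — every world is R-related to itself.

Yes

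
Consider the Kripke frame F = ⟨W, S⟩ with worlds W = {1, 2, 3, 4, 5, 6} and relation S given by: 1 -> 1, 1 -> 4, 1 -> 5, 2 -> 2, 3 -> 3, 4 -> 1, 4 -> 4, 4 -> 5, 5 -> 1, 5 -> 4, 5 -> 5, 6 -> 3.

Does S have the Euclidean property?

Euclidean: yes — any two successors of a common world are S-related.

Yes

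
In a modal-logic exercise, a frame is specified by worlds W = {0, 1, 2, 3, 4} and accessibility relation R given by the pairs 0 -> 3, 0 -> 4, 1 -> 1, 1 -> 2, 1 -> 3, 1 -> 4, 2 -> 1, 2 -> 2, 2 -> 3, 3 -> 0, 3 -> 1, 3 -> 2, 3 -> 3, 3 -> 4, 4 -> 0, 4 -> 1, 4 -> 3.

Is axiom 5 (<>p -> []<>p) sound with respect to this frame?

By correspondence theory, 5 is valid on a frame iff R is Euclidean.
Euclidean: no — 1 R 2 and 1 R 4, but not 2 R 4.

No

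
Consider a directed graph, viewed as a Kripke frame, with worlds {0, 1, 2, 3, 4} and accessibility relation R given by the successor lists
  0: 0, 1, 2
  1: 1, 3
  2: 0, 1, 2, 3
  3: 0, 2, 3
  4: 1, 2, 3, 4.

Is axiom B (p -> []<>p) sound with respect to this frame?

The schema B characterises exactly the symmetric frames.
Symmetric: no — 0 R 1 but not 1 R 0.

No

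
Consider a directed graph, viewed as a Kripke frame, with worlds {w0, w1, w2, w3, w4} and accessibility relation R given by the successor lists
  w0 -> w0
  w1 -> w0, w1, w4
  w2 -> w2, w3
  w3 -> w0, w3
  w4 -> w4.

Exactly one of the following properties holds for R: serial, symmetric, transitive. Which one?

serial

Serial: yes — every world has a successor (e.g. w0 R w0).
Symmetric: no — w1 R w0 but not w0 R w1.
Transitive: no — w2 R w3 and w3 R w0, but not w2 R w0.
Only serial holds.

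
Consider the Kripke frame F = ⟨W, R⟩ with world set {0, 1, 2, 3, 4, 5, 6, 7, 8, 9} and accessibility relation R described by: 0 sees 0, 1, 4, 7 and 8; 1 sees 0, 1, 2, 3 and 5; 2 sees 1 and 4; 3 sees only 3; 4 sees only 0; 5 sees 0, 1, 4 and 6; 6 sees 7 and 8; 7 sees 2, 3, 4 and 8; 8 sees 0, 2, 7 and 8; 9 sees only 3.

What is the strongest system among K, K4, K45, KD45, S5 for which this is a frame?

K

Transitive (axiom 4): no — 0 R 1 and 1 R 2, but not 0 R 2.
Euclidean (axiom 5): no — 0 R 1 and 0 R 4, but not 1 R 4.
Serial (axiom D): yes — every world has a successor (e.g. 0 R 0).
Reflexive (axiom T): no — 2 is not related to itself.
So F validates K; K4 would additionally require R to be transitive. The strongest is K.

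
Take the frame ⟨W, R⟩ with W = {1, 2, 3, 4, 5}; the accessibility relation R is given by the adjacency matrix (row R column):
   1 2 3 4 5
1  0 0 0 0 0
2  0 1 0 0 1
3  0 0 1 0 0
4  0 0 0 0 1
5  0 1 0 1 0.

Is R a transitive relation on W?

Transitive: no — 2 R 5 and 5 R 4, but not 2 R 4.

No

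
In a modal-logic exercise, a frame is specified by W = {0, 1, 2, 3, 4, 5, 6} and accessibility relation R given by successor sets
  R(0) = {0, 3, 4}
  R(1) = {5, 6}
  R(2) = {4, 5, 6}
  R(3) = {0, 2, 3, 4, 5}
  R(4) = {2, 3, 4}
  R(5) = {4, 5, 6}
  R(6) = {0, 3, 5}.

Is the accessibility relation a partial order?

No

Reflexive: no — 1 is not related to itself.
Transitive: no — 0 R 3 and 3 R 2, but not 0 R 2.
Antisymmetric: no — 0 R 3 and 3 R 0 with 0 ≠ 3.
So R is not a partial order.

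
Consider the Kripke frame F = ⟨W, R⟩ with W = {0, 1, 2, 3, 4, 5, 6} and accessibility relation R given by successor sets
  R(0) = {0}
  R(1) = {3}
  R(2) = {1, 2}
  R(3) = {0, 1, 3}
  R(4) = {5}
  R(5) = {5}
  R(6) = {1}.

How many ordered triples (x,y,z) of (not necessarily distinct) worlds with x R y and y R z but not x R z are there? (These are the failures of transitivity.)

4

Enumerating: (1,3,0), (1,3,1), (2,1,3), (6,1,3).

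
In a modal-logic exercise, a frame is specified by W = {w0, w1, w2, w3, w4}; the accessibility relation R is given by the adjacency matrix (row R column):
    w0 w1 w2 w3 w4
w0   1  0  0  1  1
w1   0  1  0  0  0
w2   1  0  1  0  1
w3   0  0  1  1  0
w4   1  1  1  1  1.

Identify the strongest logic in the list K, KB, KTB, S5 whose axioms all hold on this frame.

K

Symmetric (axiom B): no — w0 R w3 but not w3 R w0.
Reflexive (axiom T): yes — every world is R-related to itself.
Euclidean (axiom 5): no — w0 R w3 and w0 R w4, but not w3 R w4.
So F validates K; KB would additionally require R to be symmetric. The strongest is K.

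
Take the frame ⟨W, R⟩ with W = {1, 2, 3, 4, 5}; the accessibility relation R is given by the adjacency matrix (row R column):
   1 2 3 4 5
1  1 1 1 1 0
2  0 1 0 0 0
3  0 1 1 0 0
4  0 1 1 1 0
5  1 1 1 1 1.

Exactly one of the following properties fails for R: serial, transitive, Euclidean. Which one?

Serial: yes — every world has a successor (e.g. 1 R 1).
Transitive: yes — every two-step R-path is closed by a direct edge.
Euclidean: no — 1 R 2 and 1 R 3, but not 2 R 3.
Only Euclidean fails.

Euclidean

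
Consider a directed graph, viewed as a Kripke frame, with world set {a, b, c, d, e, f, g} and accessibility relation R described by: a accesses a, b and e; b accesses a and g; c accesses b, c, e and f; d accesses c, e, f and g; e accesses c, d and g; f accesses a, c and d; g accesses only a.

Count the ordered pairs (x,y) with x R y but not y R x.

Enumerating: (a,e), (b,g), (c,b), (d,c), (d,g), (e,g), (f,a), (g,a).

8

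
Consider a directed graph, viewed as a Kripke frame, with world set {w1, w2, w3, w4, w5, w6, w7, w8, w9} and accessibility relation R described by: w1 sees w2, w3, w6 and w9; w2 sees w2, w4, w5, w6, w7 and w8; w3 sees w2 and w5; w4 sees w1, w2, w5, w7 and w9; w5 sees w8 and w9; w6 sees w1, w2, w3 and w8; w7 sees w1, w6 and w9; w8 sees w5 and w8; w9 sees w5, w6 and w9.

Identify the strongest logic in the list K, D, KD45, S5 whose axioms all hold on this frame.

Serial (axiom D): yes — every world has a successor (e.g. w1 R w2).
Euclidean (axiom 5): no — w1 R w2 and w1 R w3, but not w2 R w3.
Transitive (axiom 4): no — w1 R w2 and w2 R w4, but not w1 R w4.
Reflexive (axiom T): no — w1 is not related to itself.
So F validates K, D; KD45 would additionally require R to be Euclidean and transitive. The strongest is D.

D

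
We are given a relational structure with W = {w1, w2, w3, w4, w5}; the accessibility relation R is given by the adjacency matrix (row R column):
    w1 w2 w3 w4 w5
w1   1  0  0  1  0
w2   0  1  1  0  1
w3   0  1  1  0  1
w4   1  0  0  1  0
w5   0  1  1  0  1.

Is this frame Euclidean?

Yes

Euclidean: yes — any two successors of a common world are R-related.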